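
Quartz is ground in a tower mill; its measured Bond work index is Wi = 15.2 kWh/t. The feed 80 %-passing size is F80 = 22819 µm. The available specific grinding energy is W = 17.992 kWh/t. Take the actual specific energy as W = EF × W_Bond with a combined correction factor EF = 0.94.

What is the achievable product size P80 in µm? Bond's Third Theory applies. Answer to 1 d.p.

P80 = 56.9 µm

W = 10 Wi / √P80 − 10 Wi / √F80
W_Bond = W / EF = 17.992 / 0.94 = 19.1404 kWh/t
⇒ 1/√P80 = W_Bond/(10·Wi) + 1/√F80
  = 19.1404/(10·15.2) + 1/√22819 = 0.125924 + 0.006620 = 0.132544
P80 = (1/0.132544)² = 7.5447² = 56.92 µm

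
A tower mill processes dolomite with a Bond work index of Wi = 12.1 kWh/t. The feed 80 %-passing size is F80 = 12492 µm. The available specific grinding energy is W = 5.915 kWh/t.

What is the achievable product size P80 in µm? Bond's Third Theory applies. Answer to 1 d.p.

W = 10 Wi (1/√P80 − 1/√F80)  [Bond]
⇒ 1/√P80 = W/(10·Wi) + 1/√F80
  = 5.9150/(10·12.1) + 1/√12492 = 0.048884 + 0.008947 = 0.057831
P80 = (1/0.057831)² = 17.2916² = 299.00 µm

P80 = 299.0 µm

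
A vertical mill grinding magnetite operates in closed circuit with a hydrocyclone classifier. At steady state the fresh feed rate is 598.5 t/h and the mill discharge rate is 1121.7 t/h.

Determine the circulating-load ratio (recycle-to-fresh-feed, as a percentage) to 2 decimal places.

CL = 87.42 %

Discharge = new feed + return, hence
R = M − F = 1121.7 − 598.5 = 523.2 t/h
CL = 100·R/F = 100·523.2/598.5 = 87.42 %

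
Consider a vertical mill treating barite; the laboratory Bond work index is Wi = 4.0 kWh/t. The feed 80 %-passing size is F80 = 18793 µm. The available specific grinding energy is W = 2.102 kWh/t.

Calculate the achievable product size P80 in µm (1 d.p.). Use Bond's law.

P80 = 279.2 µm

W_Bond = 10·Wi·(1/√P₈₀ − 1/√F₈₀)
1/√P80 = 1/√F80 + W/(10·Wi)
  = 2.1020/(10·4.0) + 1/√18793 = 0.052550 + 0.007295 = 0.059845
P80 = (1/0.059845)² = 16.7099² = 279.22 µm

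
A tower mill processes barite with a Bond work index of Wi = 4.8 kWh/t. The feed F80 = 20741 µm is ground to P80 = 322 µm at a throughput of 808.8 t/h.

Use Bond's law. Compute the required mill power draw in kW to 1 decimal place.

W = 10·Wi·[P80^(−½) − F80^(−½)]
W = 10·4.8·(1/√322 − 1/√20741) = 10·4.8·(0.048784) = 2.3416 kWh/t
Power = W × throughput = 2.3416 kWh/t × 808.8 t/h = 1893.9 kW

P = 1893.9 kW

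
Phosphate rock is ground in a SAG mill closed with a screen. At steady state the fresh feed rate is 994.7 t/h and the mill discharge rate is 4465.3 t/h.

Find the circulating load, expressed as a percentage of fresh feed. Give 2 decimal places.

Mill node: discharge = fresh + recycle.
R = M − F = 4465.3 − 994.7 = 3470.6 t/h
CL = 100·R/F = 100·3470.6/994.7 = 348.91 %

CL = 348.91 %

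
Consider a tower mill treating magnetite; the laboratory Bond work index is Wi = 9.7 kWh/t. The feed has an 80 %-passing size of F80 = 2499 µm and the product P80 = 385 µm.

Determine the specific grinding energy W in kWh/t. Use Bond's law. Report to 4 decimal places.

W = 10 Wi (1/√P80 − 1/√F80)  [Bond]
1/√385 = 0.050965;  1/√2499 = 0.020004
W = 10·9.7·(0.050965 − 0.020004) = 3.0032 kWh/t

W = 3.0032 kWh/t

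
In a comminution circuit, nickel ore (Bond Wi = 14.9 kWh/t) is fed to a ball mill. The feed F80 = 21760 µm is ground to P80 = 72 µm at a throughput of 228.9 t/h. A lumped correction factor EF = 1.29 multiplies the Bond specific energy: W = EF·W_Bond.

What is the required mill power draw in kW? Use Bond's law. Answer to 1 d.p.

P = 4886.8 kW

W = 10 Wi (P80^-0.5 − F80^-0.5)
W = 10·14.9·(1/√72 − 1/√21760) = 10·14.9·(0.111072) = 16.5497 kWh/t
W_actual = 1.29 × 16.5497 = 21.3492 kWh/t
P_mill = W·ṁ = 21.3492·228.9 = 4886.8 kW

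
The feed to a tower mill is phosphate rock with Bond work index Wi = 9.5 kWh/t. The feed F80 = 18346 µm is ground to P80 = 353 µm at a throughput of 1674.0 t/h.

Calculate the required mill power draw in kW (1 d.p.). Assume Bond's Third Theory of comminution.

P = 7290.2 kW

Bond:  W = 10 Wi (1/√P − 1/√F)
W = 10·9.5·(1/√353 − 1/√18346) = 10·9.5·(0.045842) = 4.3550 kWh/t
P = W·T = 4.3550·1674.0 = 7290.2 kW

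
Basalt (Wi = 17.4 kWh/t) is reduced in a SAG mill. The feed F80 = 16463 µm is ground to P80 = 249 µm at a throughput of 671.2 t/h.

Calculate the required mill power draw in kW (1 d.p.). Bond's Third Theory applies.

P = 6491.0 kW

Bond:  W = 10 Wi (1/√P − 1/√F)
W = 10·17.4·(1/√249 − 1/√16463) = 10·17.4·(0.055579) = 9.6707 kWh/t
Mill draw = 9.6707 × 671.2 = 6491.0 kW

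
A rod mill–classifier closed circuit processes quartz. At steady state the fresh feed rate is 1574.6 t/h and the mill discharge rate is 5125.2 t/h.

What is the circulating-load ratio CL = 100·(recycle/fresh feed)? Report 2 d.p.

CL = 225.49 %

Mill node: discharge = fresh + recycle.
R = M − F = 5125.2 − 1574.6 = 3550.6 t/h
CL = 100·R/F = 100·3550.6/1574.6 = 225.49 %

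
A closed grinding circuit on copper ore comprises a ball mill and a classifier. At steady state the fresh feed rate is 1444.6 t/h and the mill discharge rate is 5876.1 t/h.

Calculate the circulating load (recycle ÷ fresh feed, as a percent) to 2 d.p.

CL = 306.76 %

Mill node: discharge = fresh + recycle.
R = M − F = 5876.1 − 1444.6 = 4431.5 t/h
CL = 100·R/F = 100·4431.5/1444.6 = 306.76 %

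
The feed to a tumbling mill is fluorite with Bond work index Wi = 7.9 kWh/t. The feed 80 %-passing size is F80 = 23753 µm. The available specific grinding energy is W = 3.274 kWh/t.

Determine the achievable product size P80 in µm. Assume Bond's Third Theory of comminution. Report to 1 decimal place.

Bond: W = 10·Wi·(1/√P80 − 1/√F80)
⇒ 1/√P80 = W/(10 Wi) + 1/√F80
  = 3.2740/(10·7.9) + 1/√23753 = 0.041443 + 0.006488 = 0.047931
P80 = (1/0.047931)² = 20.8631² = 435.27 µm

P80 = 435.3 µm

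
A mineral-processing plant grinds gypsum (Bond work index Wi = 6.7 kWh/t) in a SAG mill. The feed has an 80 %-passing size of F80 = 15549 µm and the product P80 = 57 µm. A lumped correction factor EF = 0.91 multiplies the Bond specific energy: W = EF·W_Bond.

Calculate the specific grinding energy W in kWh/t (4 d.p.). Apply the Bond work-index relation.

Bond:  W = 10 Wi (1/√P − 1/√F)
1/√57 = 0.132453;  1/√15549 = 0.008020
W = 10·6.7·(0.132453 − 0.008020) = 8.3371 kWh/t
W_actual = 0.91 × 8.3371 = 7.5867 kWh/t

W = 7.5867 kWh/t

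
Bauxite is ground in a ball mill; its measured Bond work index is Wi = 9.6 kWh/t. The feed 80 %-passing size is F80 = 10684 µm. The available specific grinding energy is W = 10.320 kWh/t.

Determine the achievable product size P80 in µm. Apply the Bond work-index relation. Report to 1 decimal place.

P80 = 72.8 µm

W = 10 Wi (P80^-0.5 − F80^-0.5)
P80^-0.5 = F80^-0.5 + W/(10 Wi)
  = 10.3200/(10·9.6) + 1/√10684 = 0.107500 + 0.009675 = 0.117175
P80 = (1/0.117175)² = 8.5343² = 72.83 µm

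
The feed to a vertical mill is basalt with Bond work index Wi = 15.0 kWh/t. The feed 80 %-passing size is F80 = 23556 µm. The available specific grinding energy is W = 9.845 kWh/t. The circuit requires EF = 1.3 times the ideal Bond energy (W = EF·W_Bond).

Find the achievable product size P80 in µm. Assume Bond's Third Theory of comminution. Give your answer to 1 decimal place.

P80 = 307.8 µm

W = 10 Wi (P80^-0.5 − F80^-0.5)
W_Bond = W / EF = 9.845 / 1.3 = 7.5731 kWh/t
1/√P80 = 1/√F80 + W_Bond/(10·Wi)
  = 7.5731/(10·15.0) + 1/√23556 = 0.050487 + 0.006516 = 0.057003
P80 = (1/0.057003)² = 17.5430² = 307.76 µm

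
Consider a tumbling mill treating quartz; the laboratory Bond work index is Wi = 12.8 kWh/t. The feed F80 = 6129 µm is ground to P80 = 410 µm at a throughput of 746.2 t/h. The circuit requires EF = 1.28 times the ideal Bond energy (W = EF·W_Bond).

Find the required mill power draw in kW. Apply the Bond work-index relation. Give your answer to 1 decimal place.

W = 10 Wi (P80^-0.5 − F80^-0.5)
W = 10·12.8·(1/√410 − 1/√6129) = 10·12.8·(0.036613) = 4.6865 kWh/t
Corrected W = EF·W_Bond = 1.28·4.6865 = 5.9987 kWh/t
P = W·T = 5.9987·746.2 = 4476.2 kW

P = 4476.2 kW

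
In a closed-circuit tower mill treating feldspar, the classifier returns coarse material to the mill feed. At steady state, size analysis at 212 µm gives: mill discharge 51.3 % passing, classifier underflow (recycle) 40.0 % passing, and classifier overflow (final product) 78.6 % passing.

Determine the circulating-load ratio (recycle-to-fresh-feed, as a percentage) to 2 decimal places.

Mass balance on the −212 µm fraction:
(1+r)·d = r·u + o ⇒ r = (o−d)/(d−u)
r = (78.6 − 51.3)/(51.3 − 40.0) = 27.3/11.3 = 2.4159
CL = 100·r = 241.59 %

CL = 241.59 %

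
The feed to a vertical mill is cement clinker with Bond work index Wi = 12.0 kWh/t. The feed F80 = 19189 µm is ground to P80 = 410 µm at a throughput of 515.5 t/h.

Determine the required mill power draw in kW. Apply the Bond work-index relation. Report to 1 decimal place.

W = 10·Wi·(P80^(-½) − F80^(-½))
W = 10·12.0·(1/√410 − 1/√19189) = 10·12.0·(0.042168) = 5.0601 kWh/t
Power = W × throughput = 5.0601 kWh/t × 515.5 t/h = 2608.5 kW

P = 2608.5 kW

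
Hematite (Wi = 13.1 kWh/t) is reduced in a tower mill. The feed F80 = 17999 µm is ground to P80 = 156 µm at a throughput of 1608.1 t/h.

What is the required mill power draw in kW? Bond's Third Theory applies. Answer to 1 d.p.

P = 15296.2 kW

W = 10 Wi / √P80 − 10 Wi / √F80
W = 10·13.1·(1/√156 − 1/√17999) = 10·13.1·(0.072610) = 9.5120 kWh/t
Mill draw = 9.5120 × 1608.1 = 15296.2 kW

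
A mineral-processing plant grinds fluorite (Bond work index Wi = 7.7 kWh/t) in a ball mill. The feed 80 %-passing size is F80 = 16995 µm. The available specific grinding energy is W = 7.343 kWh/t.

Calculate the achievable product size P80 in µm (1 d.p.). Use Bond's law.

P80 = 94.2 µm

Bond:  W = 10 Wi (1/√P − 1/√F)
P80^-0.5 = F80^-0.5 + W/(10 Wi)
  = 7.3430/(10·7.7) + 1/√16995 = 0.095364 + 0.007671 = 0.103034
P80 = (1/0.103034)² = 9.7055² = 94.20 µm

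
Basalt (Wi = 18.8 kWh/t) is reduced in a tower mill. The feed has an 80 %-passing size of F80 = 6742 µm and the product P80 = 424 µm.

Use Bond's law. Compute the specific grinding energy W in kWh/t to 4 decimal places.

W = 6.8405 kWh/t

W = 10·Wi·[P80^(−½) − F80^(−½)]
1/√424 = 0.048564;  1/√6742 = 0.012179
W = 10·18.8·(0.048564 − 0.012179) = 6.8405 kWh/t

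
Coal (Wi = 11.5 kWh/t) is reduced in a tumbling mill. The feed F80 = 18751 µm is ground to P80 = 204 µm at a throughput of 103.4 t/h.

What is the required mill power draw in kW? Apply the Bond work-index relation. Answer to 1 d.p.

P = 745.7 kW

Bond:  W = 10 Wi (1/√P − 1/√F)
W = 10·11.5·(1/√204 − 1/√18751) = 10·11.5·(0.062711) = 7.2118 kWh/t
P_mill = W·ṁ = 7.2118·103.4 = 745.7 kW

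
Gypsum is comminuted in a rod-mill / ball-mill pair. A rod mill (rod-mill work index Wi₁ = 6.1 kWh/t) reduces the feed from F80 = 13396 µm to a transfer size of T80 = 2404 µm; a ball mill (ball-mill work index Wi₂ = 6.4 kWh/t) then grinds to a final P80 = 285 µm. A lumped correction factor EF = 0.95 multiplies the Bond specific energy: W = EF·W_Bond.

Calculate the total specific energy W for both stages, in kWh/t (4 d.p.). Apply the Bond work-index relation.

W = 10·Wi·(P80^(-½) − F80^(-½))
Stage 1 (13396→2404 µm, Wi₁=6.1): W₁ = 10·6.1·(0.020395 − 0.008640) = 0.7171 kWh/t
Stage 2 (2404→285 µm, Wi₂=6.4): W₂ = 10·6.4·(0.059235 − 0.020395) = 2.4857 kWh/t
W = W₁ + W₂ = 0.7171 + 2.4857 = 3.2028 kWh/t
W_actual = 0.95 × 3.2028 = 3.0427 kWh/t

W = 3.0427 kWh/t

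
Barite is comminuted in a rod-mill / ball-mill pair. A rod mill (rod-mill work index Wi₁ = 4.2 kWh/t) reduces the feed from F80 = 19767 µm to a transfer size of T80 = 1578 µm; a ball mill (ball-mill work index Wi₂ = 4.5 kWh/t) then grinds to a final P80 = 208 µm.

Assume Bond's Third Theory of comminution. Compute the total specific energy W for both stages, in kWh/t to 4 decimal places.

W_Bond = 10·Wi·(1/√P₈₀ − 1/√F₈₀)
Stage 1 (19767→1578 µm, Wi₁=4.2): W₁ = 10·4.2·(0.025174 − 0.007113) = 0.7586 kWh/t
Stage 2 (1578→208 µm, Wi₂=4.5): W₂ = 10·4.5·(0.069338 − 0.025174) = 1.9874 kWh/t
W = W₁ + W₂ = 0.7586 + 1.9874 = 2.7459 kWh/t

W = 2.7459 kWh/t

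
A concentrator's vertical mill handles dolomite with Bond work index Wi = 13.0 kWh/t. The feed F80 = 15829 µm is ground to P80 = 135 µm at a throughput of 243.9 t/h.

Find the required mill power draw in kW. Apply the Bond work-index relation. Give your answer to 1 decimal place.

P = 2476.9 kW

Bond: W = 10·Wi·(1/√P80 − 1/√F80)
W = 10·13.0·(1/√135 − 1/√15829) = 10·13.0·(0.078118) = 10.1553 kWh/t
Power = W × throughput = 10.1553 kWh/t × 243.9 t/h = 2476.9 kW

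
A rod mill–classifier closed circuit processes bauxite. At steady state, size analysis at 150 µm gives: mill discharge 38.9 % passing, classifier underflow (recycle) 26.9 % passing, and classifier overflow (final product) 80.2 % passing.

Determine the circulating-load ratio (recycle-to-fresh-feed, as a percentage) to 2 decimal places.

CL = 344.17 %

Classifier node, passing 150 µm:
(1+r)·d = r·u + o ⇒ r = (o−d)/(d−u)
r = (80.2 − 38.9)/(38.9 − 26.9) = 41.3/12.0 = 3.4417
CL = 100·r = 344.17 %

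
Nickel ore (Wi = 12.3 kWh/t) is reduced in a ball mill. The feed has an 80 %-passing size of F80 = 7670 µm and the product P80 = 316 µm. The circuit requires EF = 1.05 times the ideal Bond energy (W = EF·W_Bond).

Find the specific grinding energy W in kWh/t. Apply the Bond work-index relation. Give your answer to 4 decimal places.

W = 5.7906 kWh/t

W = 10 Wi / √P80 − 10 Wi / √F80
1/√316 = 0.056254;  1/√7670 = 0.011418
W = 10·12.3·(0.056254 − 0.011418) = 5.5148 kWh/t
With EF = 1.05: W = 5.5148·1.05 = 5.7906 kWh/t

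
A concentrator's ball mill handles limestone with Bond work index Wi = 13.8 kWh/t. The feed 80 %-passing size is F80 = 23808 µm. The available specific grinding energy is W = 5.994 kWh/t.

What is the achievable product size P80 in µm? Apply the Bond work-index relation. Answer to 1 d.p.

P80 = 401.4 µm

W = 10 Wi (P80^-0.5 − F80^-0.5)
P80^(−½) = W/(10 Wi) + F80^(−½)
  = 5.9940/(10·13.8) + 1/√23808 = 0.043435 + 0.006481 = 0.049916
P80 = (1/0.049916)² = 20.0338² = 401.35 µm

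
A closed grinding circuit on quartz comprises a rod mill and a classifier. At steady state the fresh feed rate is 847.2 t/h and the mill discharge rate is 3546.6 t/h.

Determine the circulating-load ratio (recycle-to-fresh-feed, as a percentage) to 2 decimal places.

Steady state: M = F + R.
R = M − F = 3546.6 − 847.2 = 2699.4 t/h
CL = 100·R/F = 100·2699.4/847.2 = 318.63 %

CL = 318.63 %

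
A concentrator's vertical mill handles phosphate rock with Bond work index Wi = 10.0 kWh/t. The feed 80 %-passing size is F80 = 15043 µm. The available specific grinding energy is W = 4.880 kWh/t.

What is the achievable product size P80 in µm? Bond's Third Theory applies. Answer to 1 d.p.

P80 = 308.3 µm

W = 10 Wi (P80^-0.5 − F80^-0.5)
P80^-0.5 = F80^-0.5 + W/(10 Wi)
  = 4.8800/(10·10.0) + 1/√15043 = 0.048800 + 0.008153 = 0.056953
P80 = (1/0.056953)² = 17.5582² = 308.29 µm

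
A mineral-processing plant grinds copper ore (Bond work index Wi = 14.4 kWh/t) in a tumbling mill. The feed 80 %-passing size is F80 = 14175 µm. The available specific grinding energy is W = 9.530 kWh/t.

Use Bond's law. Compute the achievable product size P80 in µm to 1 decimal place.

P80 = 179.8 µm

W_Bond = 10·Wi·(1/√P₈₀ − 1/√F₈₀)
P80^-0.5 = F80^-0.5 + W/(10 Wi)
  = 9.5300/(10·14.4) + 1/√14175 = 0.066181 + 0.008399 = 0.074580
P80 = (1/0.074580)² = 13.4085² = 179.79 µm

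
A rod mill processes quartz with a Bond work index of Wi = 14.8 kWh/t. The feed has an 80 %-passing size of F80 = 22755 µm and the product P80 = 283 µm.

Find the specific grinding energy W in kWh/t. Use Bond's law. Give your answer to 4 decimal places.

W = 7.8166 kWh/t

Bond: W = 10·Wi·(1/√P80 − 1/√F80)
1/√283 = 0.059444;  1/√22755 = 0.006629
W = 10·14.8·(0.059444 − 0.006629) = 7.8166 kWh/t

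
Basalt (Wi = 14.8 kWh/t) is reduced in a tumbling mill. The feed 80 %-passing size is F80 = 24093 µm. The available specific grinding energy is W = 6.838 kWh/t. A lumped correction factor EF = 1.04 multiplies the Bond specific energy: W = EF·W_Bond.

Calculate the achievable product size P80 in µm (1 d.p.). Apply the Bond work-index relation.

W = 10·Wi·(P80^(-½) − F80^(-½))
W_Bond = W / EF = 6.838 / 1.04 = 6.5750 kWh/t
⇒ 1/√P80 = W_Bond/(10 Wi) + 1/√F80
  = 6.5750/(10·14.8) + 1/√24093 = 0.044426 + 0.006443 = 0.050868
P80 = (1/0.050868)² = 19.6587² = 386.46 µm

P80 = 386.5 µm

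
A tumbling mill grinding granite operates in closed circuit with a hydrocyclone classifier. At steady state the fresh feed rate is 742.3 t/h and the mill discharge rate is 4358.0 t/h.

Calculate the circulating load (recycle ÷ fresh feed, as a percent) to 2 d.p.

CL = 487.09 %

Steady state: M = F + R.
R = M − F = 4358.0 − 742.3 = 3615.7 t/h
CL = 100·R/F = 100·3615.7/742.3 = 487.09 %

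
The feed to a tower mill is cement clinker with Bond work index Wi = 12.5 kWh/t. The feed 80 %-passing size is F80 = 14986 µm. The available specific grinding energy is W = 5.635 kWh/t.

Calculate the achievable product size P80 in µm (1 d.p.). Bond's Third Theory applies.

W = 10 Wi (1/√P80 − 1/√F80)  [Bond]
P80^(−½) = W/(10 Wi) + F80^(−½)
  = 5.6350/(10·12.5) + 1/√14986 = 0.045080 + 0.008169 = 0.053249
P80 = (1/0.053249)² = 18.7798² = 352.68 µm

P80 = 352.7 µm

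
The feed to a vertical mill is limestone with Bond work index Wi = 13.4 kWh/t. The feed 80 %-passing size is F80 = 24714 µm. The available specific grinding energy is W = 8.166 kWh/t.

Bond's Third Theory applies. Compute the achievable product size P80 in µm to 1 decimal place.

W = 10 Wi (1/√P80 − 1/√F80)  [Bond]
P80^(−½) = W/(10 Wi) + F80^(−½)
  = 8.1660/(10·13.4) + 1/√24714 = 0.060940 + 0.006361 = 0.067301
P80 = (1/0.067301)² = 14.8585² = 220.78 µm

P80 = 220.8 µm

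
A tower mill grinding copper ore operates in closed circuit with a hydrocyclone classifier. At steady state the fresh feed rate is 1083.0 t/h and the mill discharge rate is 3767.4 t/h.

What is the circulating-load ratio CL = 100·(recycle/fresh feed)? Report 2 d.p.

CL = 247.87 %

Steady state: M = F + R.
R = M − F = 3767.4 − 1083.0 = 2684.4 t/h
CL = 100·R/F = 100·2684.4/1083.0 = 247.87 %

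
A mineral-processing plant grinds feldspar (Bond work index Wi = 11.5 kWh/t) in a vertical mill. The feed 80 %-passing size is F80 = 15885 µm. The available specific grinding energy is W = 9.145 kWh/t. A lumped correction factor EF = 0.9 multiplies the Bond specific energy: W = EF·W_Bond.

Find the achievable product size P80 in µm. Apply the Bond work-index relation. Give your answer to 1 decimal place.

P80 = 107.9 µm

W = 10 Wi / √P80 − 10 Wi / √F80
W_Bond = W / EF = 9.145 / 0.9 = 10.1611 kWh/t
P80^-0.5 = F80^-0.5 + W_Bond/(10 Wi)
  = 10.1611/(10·11.5) + 1/√15885 = 0.088357 + 0.007934 = 0.096292
P80 = (1/0.096292)² = 10.3851² = 107.85 µm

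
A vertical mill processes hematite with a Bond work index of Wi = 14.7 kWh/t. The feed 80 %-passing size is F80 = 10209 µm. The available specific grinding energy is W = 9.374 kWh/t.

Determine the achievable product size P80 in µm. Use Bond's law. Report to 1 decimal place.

P80 = 184.3 µm

W_Bond = 10·Wi·(1/√P₈₀ − 1/√F₈₀)
1/√P80 = 1/√F80 + W/(10·Wi)
  = 9.3740/(10·14.7) + 1/√10209 = 0.063769 + 0.009897 = 0.073666
P80 = (1/0.073666)² = 13.5748² = 184.28 µm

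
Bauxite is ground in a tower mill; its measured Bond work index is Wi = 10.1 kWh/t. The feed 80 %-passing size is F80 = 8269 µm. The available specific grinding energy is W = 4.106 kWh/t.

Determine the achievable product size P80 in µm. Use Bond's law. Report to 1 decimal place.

P80 = 374.8 µm

W = 10 Wi (1/√P80 − 1/√F80)  [Bond]
P80^-0.5 = F80^-0.5 + W/(10 Wi)
  = 4.1060/(10·10.1) + 1/√8269 = 0.040653 + 0.010997 = 0.051650
P80 = (1/0.051650)² = 19.3609² = 374.85 µm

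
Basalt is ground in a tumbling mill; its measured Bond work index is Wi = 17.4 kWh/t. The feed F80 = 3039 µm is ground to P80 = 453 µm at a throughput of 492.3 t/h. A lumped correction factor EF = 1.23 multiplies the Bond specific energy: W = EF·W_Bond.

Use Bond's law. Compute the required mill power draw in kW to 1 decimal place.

Bond:  W = 10 Wi (1/√P − 1/√F)
W = 10·17.4·(1/√453 − 1/√3039) = 10·17.4·(0.028844) = 5.0189 kWh/t
Apply correction: 5.0189 × 1.23 = 6.1732 kWh/t
P = W·T = 6.1732·492.3 = 3039.1 kW

P = 3039.1 kW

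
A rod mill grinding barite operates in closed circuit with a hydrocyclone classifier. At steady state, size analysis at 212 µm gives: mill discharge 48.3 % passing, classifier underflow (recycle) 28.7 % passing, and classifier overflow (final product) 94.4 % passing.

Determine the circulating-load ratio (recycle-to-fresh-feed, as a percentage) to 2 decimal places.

CL = 235.20 %

Classifier node, passing 212 µm:
(1+r)d = ru + o → r = (o−d)/(d−u)
r = (94.4 − 48.3)/(48.3 − 28.7) = 46.1/19.6 = 2.3520
CL = 100·r = 235.20 %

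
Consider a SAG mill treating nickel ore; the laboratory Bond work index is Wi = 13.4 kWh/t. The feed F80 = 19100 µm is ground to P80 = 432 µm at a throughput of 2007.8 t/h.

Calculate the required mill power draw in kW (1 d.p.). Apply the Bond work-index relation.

P = 10997.7 kW

W_Bond = 10·Wi·(1/√P₈₀ − 1/√F₈₀)
W = 10·13.4·(1/√432 − 1/√19100) = 10·13.4·(0.040877) = 5.4775 kWh/t
Power = W × throughput = 5.4775 kWh/t × 2007.8 t/h = 10997.7 kW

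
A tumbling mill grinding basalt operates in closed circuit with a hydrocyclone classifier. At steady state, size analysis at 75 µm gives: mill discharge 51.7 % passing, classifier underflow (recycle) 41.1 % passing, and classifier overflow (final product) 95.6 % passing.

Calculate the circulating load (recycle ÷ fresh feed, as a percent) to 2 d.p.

Two-product formula at 75 µm:
(1+r)d = ru + o → r = (o−d)/(d−u)
r = (95.6 − 51.7)/(51.7 − 41.1) = 43.9/10.6 = 4.1415
CL = 100·r = 414.15 %

CL = 414.15 %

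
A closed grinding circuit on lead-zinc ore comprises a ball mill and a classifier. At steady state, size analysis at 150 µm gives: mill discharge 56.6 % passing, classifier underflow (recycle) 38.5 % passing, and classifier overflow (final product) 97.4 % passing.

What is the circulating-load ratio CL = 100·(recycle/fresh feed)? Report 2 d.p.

Two-product formula at 150 µm:
(1+r)·d = r·u + o ⇒ r = (o−d)/(d−u)
r = (97.4 − 56.6)/(56.6 − 38.5) = 40.8/18.1 = 2.2541
CL = 100·r = 225.41 %

CL = 225.41 %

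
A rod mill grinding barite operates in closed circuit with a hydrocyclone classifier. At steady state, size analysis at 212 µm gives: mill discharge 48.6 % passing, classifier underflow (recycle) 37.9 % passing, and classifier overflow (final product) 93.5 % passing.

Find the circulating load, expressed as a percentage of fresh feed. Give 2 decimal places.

Mass balance on the −212 µm fraction:
(1+r)·d = r·u + o ⇒ r = (o−d)/(d−u)
r = (93.5 − 48.6)/(48.6 − 37.9) = 44.9/10.7 = 4.1963
CL = 100·r = 419.63 %

CL = 419.63 %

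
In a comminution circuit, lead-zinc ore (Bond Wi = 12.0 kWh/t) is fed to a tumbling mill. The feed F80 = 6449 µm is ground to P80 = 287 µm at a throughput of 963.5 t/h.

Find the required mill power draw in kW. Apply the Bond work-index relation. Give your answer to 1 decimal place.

W = 10 Wi (P80^-0.5 − F80^-0.5)
W = 10·12.0·(1/√287 − 1/√6449) = 10·12.0·(0.046576) = 5.5891 kWh/t
P = W·T = 5.5891·963.5 = 5385.1 kW

P = 5385.1 kW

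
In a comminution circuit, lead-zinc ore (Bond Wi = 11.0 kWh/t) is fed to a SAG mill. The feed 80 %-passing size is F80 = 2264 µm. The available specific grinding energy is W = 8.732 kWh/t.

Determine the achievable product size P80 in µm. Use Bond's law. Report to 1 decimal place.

W = 10 Wi / √P80 − 10 Wi / √F80
⇒ 1/√P80 = W/(10 Wi) + 1/√F80
  = 8.7320/(10·11.0) + 1/√2264 = 0.079382 + 0.021017 = 0.100398
P80 = (1/0.100398)² = 9.9603² = 99.21 µm

P80 = 99.2 µm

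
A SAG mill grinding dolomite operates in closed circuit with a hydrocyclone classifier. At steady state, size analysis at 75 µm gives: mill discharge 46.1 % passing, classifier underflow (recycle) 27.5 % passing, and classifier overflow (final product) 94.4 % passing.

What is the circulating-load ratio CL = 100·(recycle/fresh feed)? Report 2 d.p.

Balance %-passing 75 µm (r = R/F):
r = (o − d)/(d − u)
r = (94.4 − 46.1)/(46.1 − 27.5) = 48.3/18.6 = 2.5968
CL = 100·r = 259.68 %

CL = 259.68 %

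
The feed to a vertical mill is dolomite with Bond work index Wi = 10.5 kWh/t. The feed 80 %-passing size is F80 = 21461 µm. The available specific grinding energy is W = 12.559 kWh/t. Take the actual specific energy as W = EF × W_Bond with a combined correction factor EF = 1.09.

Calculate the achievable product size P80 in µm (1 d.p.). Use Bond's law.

P80 = 73.6 µm

W = 10 Wi (1/√P80 − 1/√F80)  [Bond]
W_Bond = W / EF = 12.559 / 1.09 = 11.5220 kWh/t
⇒ 1/√P80 = W_Bond/(10·Wi) + 1/√F80
  = 11.5220/(10·10.5) + 1/√21461 = 0.109734 + 0.006826 = 0.116560
P80 = (1/0.116560)² = 8.5793² = 73.60 µm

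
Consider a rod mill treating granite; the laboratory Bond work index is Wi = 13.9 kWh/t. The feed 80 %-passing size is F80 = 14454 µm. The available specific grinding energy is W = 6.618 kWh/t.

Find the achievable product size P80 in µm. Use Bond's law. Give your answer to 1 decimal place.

W = 10 Wi (P80^-0.5 − F80^-0.5)
⇒ 1/√P80 = W/(10·Wi) + 1/√F80
  = 6.6180/(10·13.9) + 1/√14454 = 0.047612 + 0.008318 = 0.055929
P80 = (1/0.055929)² = 17.8797² = 319.68 µm

P80 = 319.7 µm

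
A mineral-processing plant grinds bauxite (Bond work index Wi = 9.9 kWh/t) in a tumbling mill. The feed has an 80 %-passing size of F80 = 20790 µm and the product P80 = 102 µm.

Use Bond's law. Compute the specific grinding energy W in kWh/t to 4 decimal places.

W = 10 Wi (P80^-0.5 − F80^-0.5)
1/√102 = 0.099015;  1/√20790 = 0.006935
W = 10·9.9·(0.099015 − 0.006935) = 9.1159 kWh/t

W = 9.1159 kWh/t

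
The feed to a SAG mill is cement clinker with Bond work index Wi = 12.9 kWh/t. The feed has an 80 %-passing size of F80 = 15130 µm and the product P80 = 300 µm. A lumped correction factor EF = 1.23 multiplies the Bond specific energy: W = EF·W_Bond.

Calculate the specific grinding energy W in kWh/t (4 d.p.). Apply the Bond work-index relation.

W = 10·Wi·(P80^(-½) − F80^(-½))
1/√300 = 0.057735;  1/√15130 = 0.008130
W = 10·12.9·(0.057735 − 0.008130) = 6.3991 kWh/t
Apply correction: 6.3991 × 1.23 = 7.8709 kWh/t

W = 7.8709 kWh/t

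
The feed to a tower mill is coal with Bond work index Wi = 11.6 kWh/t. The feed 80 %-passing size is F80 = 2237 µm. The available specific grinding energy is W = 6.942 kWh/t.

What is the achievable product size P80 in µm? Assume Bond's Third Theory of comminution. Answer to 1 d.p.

P80 = 152.5 µm

W = 10 Wi / √P80 − 10 Wi / √F80
1/√P80 = 1/√F80 + W/(10·Wi)
  = 6.9420/(10·11.6) + 1/√2237 = 0.059845 + 0.021143 = 0.080988
P80 = (1/0.080988)² = 12.3475² = 152.46 µm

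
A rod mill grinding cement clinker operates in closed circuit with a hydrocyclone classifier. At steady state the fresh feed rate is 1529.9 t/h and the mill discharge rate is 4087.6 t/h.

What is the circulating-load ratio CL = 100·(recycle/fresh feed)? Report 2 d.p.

M = F + R at steady state, so:
R = M − F = 4087.6 − 1529.9 = 2557.7 t/h
CL = 100·R/F = 100·2557.7/1529.9 = 167.18 %

CL = 167.18 %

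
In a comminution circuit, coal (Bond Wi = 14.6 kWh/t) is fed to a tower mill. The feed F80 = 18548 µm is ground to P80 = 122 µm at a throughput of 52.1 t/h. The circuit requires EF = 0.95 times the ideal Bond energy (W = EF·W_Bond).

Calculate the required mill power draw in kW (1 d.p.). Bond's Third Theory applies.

W = 10 Wi (P80^-0.5 − F80^-0.5)
W = 10·14.6·(1/√122 − 1/√18548) = 10·14.6·(0.083193) = 12.1462 kWh/t
W_actual = 0.95 × 12.1462 = 11.5389 kWh/t
Mill draw = 11.5389 × 52.1 = 601.2 kW

P = 601.2 kW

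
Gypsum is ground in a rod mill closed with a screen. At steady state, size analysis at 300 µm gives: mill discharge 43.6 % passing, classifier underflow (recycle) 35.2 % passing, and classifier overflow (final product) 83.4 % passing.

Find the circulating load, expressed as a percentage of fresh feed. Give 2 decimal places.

Mass balance on the −300 µm fraction:
d + r·d = r·u + o → r(d−u) = o−d
r = (83.4 − 43.6)/(43.6 − 35.2) = 39.8/8.4 = 4.7381
CL = 100·r = 473.81 %

CL = 473.81 %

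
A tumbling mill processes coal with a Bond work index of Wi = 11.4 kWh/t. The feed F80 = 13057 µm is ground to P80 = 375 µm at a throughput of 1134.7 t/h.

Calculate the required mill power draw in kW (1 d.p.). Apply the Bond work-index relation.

P = 5547.9 kW

Bond:  W = 10 Wi (1/√P − 1/√F)
W = 10·11.4·(1/√375 − 1/√13057) = 10·11.4·(0.042888) = 4.8893 kWh/t
Mill draw = 4.8893 × 1134.7 = 5547.9 kW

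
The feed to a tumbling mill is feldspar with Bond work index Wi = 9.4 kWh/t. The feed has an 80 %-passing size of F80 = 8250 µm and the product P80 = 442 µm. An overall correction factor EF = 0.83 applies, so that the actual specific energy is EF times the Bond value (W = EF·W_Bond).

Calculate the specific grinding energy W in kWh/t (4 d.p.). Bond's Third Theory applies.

W = 2.8521 kWh/t

W = 10 Wi (P80^-0.5 − F80^-0.5)
1/√442 = 0.047565;  1/√8250 = 0.011010
W = 10·9.4·(0.047565 − 0.011010) = 3.4362 kWh/t
Apply correction: 3.4362 × 0.83 = 2.8521 kWh/t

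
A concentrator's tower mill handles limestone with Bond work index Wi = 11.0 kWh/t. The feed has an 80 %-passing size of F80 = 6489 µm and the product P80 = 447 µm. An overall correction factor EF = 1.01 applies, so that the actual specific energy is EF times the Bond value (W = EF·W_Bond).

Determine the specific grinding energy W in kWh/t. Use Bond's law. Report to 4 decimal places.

W = 3.8757 kWh/t

W = 10 Wi (1/√P80 − 1/√F80)  [Bond]
1/√447 = 0.047298;  1/√6489 = 0.012414
W = 10·11.0·(0.047298 − 0.012414) = 3.8373 kWh/t
Corrected W = EF·W_Bond = 1.01·3.8373 = 3.8757 kWh/t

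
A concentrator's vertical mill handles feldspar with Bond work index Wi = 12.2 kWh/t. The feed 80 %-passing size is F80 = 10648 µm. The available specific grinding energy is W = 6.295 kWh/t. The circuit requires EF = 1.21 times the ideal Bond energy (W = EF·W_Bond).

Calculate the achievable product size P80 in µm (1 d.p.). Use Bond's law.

P80 = 365.1 µm

W = 10 Wi / √P80 − 10 Wi / √F80
W_Bond = W / EF = 6.295 / 1.21 = 5.2025 kWh/t
⇒ 1/√P80 = W_Bond/(10·Wi) + 1/√F80
  = 5.2025/(10·12.2) + 1/√10648 = 0.042643 + 0.009691 = 0.052334
P80 = (1/0.052334)² = 19.1080² = 365.11 µm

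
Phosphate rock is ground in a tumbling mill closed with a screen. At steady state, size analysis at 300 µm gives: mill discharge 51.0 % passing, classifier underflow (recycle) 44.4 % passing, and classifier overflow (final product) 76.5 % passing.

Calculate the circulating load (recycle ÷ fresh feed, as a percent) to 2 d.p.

CL = 386.36 %

Classifier node, passing 300 µm:
r = (o − d)/(d − u)
r = (76.5 − 51.0)/(51.0 − 44.4) = 25.5/6.6 = 3.8636
CL = 100·r = 386.36 %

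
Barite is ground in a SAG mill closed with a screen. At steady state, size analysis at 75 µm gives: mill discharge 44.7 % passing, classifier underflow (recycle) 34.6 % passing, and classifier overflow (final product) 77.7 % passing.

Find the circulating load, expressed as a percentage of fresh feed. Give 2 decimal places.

Two-product formula at 75 µm:
Fd + Rd = Ru + Fo ⇒ R/F = (o−d)/(d−u)
r = (77.7 − 44.7)/(44.7 − 34.6) = 33.0/10.1 = 3.2673
CL = 100·r = 326.73 %

CL = 326.73 %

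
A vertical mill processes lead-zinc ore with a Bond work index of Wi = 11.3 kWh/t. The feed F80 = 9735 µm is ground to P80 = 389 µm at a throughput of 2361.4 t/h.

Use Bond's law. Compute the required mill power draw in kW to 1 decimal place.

W_Bond = 10·Wi·(1/√P₈₀ − 1/√F₈₀)
W = 10·11.3·(1/√389 − 1/√9735) = 10·11.3·(0.040567) = 4.5841 kWh/t
Mill draw = 4.5841 × 2361.4 = 10824.8 kW

P = 10824.8 kW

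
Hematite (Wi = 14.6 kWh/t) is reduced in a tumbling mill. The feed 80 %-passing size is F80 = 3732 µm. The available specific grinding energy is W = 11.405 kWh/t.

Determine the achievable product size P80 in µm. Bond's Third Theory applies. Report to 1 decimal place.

W = 10 Wi / √P80 − 10 Wi / √F80
P80^-0.5 = F80^-0.5 + W/(10 Wi)
  = 11.4050/(10·14.6) + 1/√3732 = 0.078116 + 0.016369 = 0.094486
P80 = (1/0.094486)² = 10.5836² = 112.01 µm

P80 = 112.0 µm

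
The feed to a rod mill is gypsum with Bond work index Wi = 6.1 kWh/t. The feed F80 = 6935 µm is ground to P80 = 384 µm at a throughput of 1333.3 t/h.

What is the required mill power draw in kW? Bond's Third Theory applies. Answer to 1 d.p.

Bond:  W = 10 Wi (1/√P − 1/√F)
W = 10·6.1·(1/√384 − 1/√6935) = 10·6.1·(0.039023) = 2.3804 kWh/t
P_mill = W·ṁ = 2.3804·1333.3 = 3173.8 kW

P = 3173.8 kW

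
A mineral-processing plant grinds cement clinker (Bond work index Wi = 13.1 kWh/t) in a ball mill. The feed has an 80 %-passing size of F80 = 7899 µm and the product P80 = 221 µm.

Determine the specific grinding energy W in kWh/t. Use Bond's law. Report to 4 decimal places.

W = 10·Wi·(P80^(-½) − F80^(-½))
1/√221 = 0.067267;  1/√7899 = 0.011252
W = 10·13.1·(0.067267 − 0.011252) = 7.3381 kWh/t

W = 7.3381 kWh/t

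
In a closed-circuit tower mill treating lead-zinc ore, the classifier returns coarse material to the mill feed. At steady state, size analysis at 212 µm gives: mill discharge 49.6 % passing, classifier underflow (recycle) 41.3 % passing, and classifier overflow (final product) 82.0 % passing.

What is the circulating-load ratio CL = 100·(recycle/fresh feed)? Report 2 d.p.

CL = 390.36 %

Balance %-passing 212 µm (r = R/F):
r = (o − d)/(d − u)
r = (82.0 − 49.6)/(49.6 − 41.3) = 32.4/8.3 = 3.9036
CL = 100·r = 390.36 %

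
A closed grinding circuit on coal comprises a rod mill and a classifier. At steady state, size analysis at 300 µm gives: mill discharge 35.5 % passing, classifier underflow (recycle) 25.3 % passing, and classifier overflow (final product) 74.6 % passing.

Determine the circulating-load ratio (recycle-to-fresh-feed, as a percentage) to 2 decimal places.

Two-product formula at 300 µm:
(1+r)·d = r·u + o ⇒ r = (o−d)/(d−u)
r = (74.6 − 35.5)/(35.5 − 25.3) = 39.1/10.2 = 3.8333
CL = 100·r = 383.33 %

CL = 383.33 %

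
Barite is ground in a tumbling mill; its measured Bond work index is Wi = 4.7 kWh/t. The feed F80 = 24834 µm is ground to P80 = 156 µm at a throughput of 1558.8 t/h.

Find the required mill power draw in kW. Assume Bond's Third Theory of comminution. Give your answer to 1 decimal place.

W = 10 Wi (P80^-0.5 − F80^-0.5)
W = 10·4.7·(1/√156 − 1/√24834) = 10·4.7·(0.073718) = 3.4648 kWh/t
P_mill = W·ṁ = 3.4648·1558.8 = 5400.9 kW

P = 5400.9 kW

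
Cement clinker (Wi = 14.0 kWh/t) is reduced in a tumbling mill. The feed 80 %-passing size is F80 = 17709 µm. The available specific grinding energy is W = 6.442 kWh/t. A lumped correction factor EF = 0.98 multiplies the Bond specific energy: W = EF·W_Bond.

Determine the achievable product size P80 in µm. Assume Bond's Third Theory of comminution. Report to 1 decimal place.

W_Bond = 10·Wi·(1/√P₈₀ − 1/√F₈₀)
W_Bond = W / EF = 6.442 / 0.98 = 6.5735 kWh/t
⇒ 1/√P80 = W_Bond/(10·Wi) + 1/√F80
  = 6.5735/(10·14.0) + 1/√17709 = 0.046953 + 0.007515 = 0.054468
P80 = (1/0.054468)² = 18.3594² = 337.07 µm

P80 = 337.1 µm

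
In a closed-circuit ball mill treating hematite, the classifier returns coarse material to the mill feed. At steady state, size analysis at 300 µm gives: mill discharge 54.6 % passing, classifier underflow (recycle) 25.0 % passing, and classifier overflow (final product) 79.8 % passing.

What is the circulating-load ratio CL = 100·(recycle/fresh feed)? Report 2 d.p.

Mass balance on the −300 µm fraction:
d + r·d = r·u + o → r(d−u) = o−d
r = (79.8 − 54.6)/(54.6 − 25.0) = 25.2/29.6 = 0.8514
CL = 100·r = 85.14 %

CL = 85.14 %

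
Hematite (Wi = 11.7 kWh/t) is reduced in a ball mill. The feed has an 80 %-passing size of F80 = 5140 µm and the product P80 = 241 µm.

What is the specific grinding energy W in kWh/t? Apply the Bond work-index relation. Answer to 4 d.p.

W = 10 Wi (1/√P80 − 1/√F80)  [Bond]
1/√241 = 0.064416;  1/√5140 = 0.013948
W = 10·11.7·(0.064416 − 0.013948) = 5.9047 kWh/t

W = 5.9047 kWh/t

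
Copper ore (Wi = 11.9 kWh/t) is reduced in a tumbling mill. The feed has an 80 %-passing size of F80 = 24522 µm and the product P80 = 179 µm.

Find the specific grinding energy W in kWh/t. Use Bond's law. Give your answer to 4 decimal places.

W = 10·Wi·(P80^(-½) − F80^(-½))
1/√179 = 0.074744;  1/√24522 = 0.006386
W = 10·11.9·(0.074744 − 0.006386) = 8.1346 kWh/t

W = 8.1346 kWh/t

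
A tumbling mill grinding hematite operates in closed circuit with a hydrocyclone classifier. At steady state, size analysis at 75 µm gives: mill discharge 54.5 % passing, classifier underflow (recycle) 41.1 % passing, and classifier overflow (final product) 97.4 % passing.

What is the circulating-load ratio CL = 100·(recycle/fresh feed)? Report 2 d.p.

Let r = R/F. Size balance at 75 µm:
d + r·d = r·u + o → r(d−u) = o−d
r = (97.4 − 54.5)/(54.5 − 41.1) = 42.9/13.4 = 3.2015
CL = 100·r = 320.15 %

CL = 320.15 %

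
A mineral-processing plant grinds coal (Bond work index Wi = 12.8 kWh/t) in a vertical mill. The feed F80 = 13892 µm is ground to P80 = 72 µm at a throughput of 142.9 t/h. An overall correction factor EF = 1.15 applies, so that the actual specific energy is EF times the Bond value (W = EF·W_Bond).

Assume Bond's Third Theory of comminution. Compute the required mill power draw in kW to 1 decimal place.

Bond:  W = 10 Wi (1/√P − 1/√F)
W = 10·12.8·(1/√72 − 1/√13892) = 10·12.8·(0.109367) = 13.9990 kWh/t
Corrected W = EF·W_Bond = 1.15·13.9990 = 16.0988 kWh/t
P = W·T = 16.0988·142.9 = 2300.5 kW

P = 2300.5 kW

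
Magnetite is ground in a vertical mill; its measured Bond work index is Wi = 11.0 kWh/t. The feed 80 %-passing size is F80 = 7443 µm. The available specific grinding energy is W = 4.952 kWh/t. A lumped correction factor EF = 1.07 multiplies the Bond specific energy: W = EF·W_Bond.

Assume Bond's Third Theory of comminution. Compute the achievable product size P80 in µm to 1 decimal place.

P80 = 347.2 µm

W_Bond = 10·Wi·(1/√P₈₀ − 1/√F₈₀)
W_Bond = W / EF = 4.952 / 1.07 = 4.6280 kWh/t
⇒ 1/√P80 = W_Bond/(10 Wi) + 1/√F80
  = 4.6280/(10·11.0) + 1/√7443 = 0.042073 + 0.011591 = 0.053664
P80 = (1/0.053664)² = 18.6344² = 347.24 µm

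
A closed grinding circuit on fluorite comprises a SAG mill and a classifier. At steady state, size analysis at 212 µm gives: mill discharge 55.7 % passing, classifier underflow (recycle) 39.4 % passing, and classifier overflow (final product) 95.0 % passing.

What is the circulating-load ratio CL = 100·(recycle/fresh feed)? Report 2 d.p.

Balance %-passing 212 µm (r = R/F):
d + r·d = r·u + o → r(d−u) = o−d
r = (95.0 − 55.7)/(55.7 − 39.4) = 39.3/16.3 = 2.4110
CL = 100·r = 241.10 %

CL = 241.10 %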